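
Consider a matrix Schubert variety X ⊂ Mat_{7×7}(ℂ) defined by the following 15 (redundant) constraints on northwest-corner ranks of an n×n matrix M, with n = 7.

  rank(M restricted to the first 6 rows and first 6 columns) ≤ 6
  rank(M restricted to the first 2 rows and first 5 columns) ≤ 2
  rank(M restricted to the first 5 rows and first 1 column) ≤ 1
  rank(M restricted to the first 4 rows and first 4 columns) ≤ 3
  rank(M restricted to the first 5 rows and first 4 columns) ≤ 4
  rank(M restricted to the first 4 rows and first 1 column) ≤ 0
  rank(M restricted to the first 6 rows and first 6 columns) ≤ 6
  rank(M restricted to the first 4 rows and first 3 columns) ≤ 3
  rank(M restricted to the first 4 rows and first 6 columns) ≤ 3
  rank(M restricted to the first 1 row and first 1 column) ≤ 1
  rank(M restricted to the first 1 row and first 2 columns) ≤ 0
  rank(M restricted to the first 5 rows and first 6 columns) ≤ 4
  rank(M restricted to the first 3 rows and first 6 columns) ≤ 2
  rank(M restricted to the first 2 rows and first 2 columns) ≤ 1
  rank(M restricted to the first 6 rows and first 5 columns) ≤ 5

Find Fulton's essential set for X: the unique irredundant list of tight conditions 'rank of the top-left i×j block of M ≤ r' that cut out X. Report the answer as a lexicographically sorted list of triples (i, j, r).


Propagating the 15 rank bounds to every northwest block:

  R[1]: 0, 0, 1, 1, 1, 1, 1
  R[2]: 0, 1, 2, 2, 2, 2, 2
  R[3]: 0, 1, 2, 2, 2, 2, 3
  R[4]: 0, 1, 2, 3, 3, 3, 4
  R[5]: 1, 2, 3, 4, 4, 4, 5
  R[6]: 1, 2, 3, 4, 5, 5, 6
  R[7]: 1, 2, 3, 4, 5, 6, 7

hence w(1..7) = (3, 2, 7, 4, 1, 5, 6).

Fulton essential set (3 of the 8 Rothe cells):

[(1, 2, 0), (3, 6, 2), (4, 1, 0)]


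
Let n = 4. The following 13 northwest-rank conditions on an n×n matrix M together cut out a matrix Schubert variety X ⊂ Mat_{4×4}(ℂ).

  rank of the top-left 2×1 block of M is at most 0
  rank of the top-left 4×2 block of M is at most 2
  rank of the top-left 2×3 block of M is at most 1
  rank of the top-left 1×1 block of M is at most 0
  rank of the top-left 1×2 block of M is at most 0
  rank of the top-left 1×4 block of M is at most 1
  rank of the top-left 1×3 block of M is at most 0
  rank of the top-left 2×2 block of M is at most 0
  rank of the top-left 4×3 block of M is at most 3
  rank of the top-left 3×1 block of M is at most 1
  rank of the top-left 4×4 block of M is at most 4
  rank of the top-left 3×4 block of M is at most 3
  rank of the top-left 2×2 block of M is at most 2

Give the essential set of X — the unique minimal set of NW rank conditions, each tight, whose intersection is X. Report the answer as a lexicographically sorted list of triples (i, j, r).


Rank table r_w(4×4) implied by the 13 constraints:

  R[1]: 0, 0, 0, 1
  R[2]: 0, 0, 1, 2
  R[3]: 1, 1, 2, 3
  R[4]: 1, 2, 3, 4

second differences of R give the permutation w = (4, 3, 1, 2).

Rothe diagram D(w) (5 cells), 2 SE-corners (essential conditions):

[(1, 3, 0), (2, 2, 0)]


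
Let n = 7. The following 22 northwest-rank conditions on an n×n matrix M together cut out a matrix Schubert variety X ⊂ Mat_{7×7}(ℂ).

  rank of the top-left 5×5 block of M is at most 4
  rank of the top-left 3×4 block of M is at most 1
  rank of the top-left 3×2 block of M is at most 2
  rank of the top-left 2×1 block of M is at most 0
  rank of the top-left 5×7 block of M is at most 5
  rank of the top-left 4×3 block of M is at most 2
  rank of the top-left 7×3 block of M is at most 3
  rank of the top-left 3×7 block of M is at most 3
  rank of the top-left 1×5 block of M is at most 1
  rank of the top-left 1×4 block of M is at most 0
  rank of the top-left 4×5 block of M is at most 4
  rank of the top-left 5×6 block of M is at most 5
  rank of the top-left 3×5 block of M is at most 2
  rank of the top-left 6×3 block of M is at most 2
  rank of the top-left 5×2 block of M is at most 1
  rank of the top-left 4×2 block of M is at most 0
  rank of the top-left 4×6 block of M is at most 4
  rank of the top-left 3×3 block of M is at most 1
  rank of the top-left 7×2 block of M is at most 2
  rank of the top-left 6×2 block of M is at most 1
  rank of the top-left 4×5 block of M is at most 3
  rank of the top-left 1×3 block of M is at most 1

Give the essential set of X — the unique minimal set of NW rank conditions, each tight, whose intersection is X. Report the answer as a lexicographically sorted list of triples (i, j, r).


Propagating the 22 rank bounds to every northwest block:

  R[1]: 0 0 0 0 1 1 1
  R[2]: 0 0 1 1 2 2 2
  R[3]: 0 0 1 1 2 3 3
  R[4]: 0 0 1 2 3 4 4
  R[5]: 1 1 2 3 4 5 5
  R[6]: 1 1 2 3 4 5 6
  R[7]: 1 2 3 4 5 6 7

the unique w with this rank table is (5, 3, 6, 4, 1, 7, 2).

ℓ(w)=12; the 4 essential cells (i,j,r):

[(1, 4, 0), (3, 4, 1), (4, 2, 0), (6, 2, 1)]


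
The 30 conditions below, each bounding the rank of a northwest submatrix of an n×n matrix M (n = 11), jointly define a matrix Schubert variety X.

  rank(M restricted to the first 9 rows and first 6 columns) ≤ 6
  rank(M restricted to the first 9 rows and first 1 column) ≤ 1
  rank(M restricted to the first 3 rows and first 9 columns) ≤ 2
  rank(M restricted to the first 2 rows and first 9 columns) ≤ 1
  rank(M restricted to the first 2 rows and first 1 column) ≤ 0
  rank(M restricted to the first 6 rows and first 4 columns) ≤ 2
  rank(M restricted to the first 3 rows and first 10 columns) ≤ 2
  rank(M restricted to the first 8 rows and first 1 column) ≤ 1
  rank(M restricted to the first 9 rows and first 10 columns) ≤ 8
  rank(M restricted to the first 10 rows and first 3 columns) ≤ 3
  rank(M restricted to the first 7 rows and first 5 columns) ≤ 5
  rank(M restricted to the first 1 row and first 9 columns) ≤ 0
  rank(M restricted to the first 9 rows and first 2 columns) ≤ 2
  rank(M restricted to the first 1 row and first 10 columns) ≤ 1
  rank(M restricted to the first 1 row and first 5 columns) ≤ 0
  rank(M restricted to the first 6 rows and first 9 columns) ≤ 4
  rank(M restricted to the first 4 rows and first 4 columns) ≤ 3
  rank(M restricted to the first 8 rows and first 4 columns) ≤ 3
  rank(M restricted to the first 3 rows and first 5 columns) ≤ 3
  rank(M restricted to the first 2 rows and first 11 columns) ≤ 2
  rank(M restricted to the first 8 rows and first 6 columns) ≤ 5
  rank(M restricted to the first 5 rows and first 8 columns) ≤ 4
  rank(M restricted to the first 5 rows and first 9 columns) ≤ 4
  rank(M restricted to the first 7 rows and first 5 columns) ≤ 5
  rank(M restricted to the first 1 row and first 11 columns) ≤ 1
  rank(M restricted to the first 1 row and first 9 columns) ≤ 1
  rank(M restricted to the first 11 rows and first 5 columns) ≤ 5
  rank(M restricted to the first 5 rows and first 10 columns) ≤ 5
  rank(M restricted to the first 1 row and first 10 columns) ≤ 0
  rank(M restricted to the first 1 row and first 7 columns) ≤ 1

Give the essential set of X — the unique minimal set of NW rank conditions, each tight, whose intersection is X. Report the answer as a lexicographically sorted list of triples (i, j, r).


Reconstructing r_w from the 30 given conditions:

  0 | 0 | 0 | 0 | 0 | 0 | 0 | 0 | 0 | 0 | 1
  0 | 1 | 1 | 1 | 1 | 1 | 1 | 1 | 1 | 1 | 2
  1 | 2 | 2 | 2 | 2 | 2 | 2 | 2 | 2 | 2 | 3
  1 | 2 | 2 | 2 | 3 | 3 | 3 | 3 | 3 | 3 | 4
  1 | 2 | 2 | 2 | 3 | 4 | 4 | 4 | 4 | 4 | 5
  1 | 2 | 2 | 2 | 3 | 4 | 4 | 4 | 4 | 5 | 6
  1 | 2 | 3 | 3 | 4 | 5 | 5 | 5 | 5 | 6 | 7
  1 | 2 | 3 | 3 | 4 | 5 | 6 | 6 | 6 | 7 | 8
  1 | 2 | 3 | 4 | 5 | 6 | 7 | 7 | 7 | 8 | 9
  1 | 2 | 3 | 4 | 5 | 6 | 7 | 8 | 8 | 9 | 10
  1 | 2 | 3 | 4 | 5 | 6 | 7 | 8 | 9 | 10 | 11

so w = (11, 2, 1, 5, 6, 10, 3, 7, 4, 8, 9).

Fulton essential set (5 of the 21 Rothe cells):

[(1, 10, 0), (2, 1, 0), (6, 4, 2), (6, 9, 4), (8, 4, 3)]


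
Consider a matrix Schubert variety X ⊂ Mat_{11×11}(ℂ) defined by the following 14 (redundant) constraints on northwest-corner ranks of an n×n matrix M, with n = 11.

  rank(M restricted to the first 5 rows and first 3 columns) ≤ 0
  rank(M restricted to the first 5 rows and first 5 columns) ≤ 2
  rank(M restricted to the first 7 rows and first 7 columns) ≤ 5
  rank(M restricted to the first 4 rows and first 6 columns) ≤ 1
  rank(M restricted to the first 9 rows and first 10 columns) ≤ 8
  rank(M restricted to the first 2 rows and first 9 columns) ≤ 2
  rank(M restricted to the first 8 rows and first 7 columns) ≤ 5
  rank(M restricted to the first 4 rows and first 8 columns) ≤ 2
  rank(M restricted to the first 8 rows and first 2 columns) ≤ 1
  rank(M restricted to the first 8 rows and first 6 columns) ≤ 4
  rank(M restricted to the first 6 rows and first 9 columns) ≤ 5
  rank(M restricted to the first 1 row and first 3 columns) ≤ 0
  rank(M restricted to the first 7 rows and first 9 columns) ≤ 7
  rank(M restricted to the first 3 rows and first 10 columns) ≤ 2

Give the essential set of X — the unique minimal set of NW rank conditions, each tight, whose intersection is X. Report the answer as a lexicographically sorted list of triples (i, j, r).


Recovering R(i,j) via the rank-extension bound from the 14 conditions:

  R[1]: 0 | 0 | 0 | 1 | 1 | 1 | 1 | 1 | 1 | 1 | 1
  R[2]: 0 | 0 | 0 | 1 | 1 | 1 | 2 | 2 | 2 | 2 | 2
  R[3]: 0 | 0 | 0 | 1 | 1 | 1 | 2 | 2 | 2 | 2 | 3
  R[4]: 0 | 0 | 0 | 1 | 1 | 1 | 2 | 2 | 3 | 3 | 4
  R[5]: 0 | 0 | 0 | 1 | 2 | 2 | 3 | 3 | 4 | 4 | 5
  R[6]: 1 | 1 | 1 | 2 | 3 | 3 | 4 | 4 | 5 | 5 | 6
  R[7]: 1 | 1 | 2 | 3 | 4 | 4 | 5 | 5 | 6 | 6 | 7
  R[8]: 1 | 1 | 2 | 3 | 4 | 4 | 5 | 6 | 7 | 7 | 8
  R[9]: 1 | 2 | 3 | 4 | 5 | 5 | 6 | 7 | 8 | 8 | 9
  R[10]: 1 | 2 | 3 | 4 | 5 | 6 | 7 | 8 | 9 | 9 | 10
  R[11]: 1 | 2 | 3 | 4 | 5 | 6 | 7 | 8 | 9 | 10 | 11

giving w = (4, 7, 11, 9, 5, 1, 3, 8, 2, 6, 10) via Δ²R.

|D(w)|=28, |Ess(w)|=6:

[(3, 10, 2), (4, 6, 1), (4, 8, 2), (5, 3, 0), (8, 2, 1), (8, 6, 4)]


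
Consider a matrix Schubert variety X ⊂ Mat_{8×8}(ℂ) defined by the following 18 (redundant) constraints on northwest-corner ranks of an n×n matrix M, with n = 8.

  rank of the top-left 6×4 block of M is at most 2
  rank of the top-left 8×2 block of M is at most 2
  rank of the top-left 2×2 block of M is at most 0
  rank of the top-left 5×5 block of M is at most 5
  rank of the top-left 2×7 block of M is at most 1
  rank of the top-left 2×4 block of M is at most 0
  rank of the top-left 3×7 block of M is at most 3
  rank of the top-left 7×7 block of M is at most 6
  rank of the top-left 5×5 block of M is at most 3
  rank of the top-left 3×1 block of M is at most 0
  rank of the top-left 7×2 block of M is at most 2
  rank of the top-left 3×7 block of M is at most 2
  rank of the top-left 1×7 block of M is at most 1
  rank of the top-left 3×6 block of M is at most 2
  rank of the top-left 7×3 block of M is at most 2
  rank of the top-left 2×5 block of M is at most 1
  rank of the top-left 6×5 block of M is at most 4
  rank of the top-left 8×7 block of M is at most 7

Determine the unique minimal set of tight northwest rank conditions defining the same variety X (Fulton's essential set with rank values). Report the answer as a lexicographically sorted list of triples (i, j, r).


Reconstructing r_w from the 18 given conditions:

  0  0  0  0  1  1  1  1
  0  0  0  0  1  1  1  2
  0  1  1  1  2  2  2  3
  1  2  2  2  3  3  3  4
  1  2  2  2  3  4  4  5
  1  2  2  2  3  4  5  6
  1  2  2  3  4  5  6  7
  1  2  3  4  5  6  7  8

giving w = (5, 8, 2, 1, 6, 7, 4, 3) via Δ²R.

D(w) has 16 cells with 5 SE-corners; essential set:

[(2, 4, 0), (2, 7, 1), (3, 1, 0), (6, 4, 2), (7, 3, 2)]


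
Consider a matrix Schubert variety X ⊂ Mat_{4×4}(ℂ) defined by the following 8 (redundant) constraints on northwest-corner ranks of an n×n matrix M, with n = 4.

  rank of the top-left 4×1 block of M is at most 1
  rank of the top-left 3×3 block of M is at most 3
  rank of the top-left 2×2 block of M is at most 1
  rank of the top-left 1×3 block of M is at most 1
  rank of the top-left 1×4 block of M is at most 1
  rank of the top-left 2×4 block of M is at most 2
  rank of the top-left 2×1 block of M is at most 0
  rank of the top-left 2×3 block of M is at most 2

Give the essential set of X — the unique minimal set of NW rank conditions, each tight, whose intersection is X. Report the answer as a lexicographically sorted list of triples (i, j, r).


Propagating the 8 rank bounds to every northwest block:

  0 | 1 | 1 | 1
  0 | 1 | 2 | 2
  1 | 2 | 3 | 3
  1 | 2 | 3 | 4

giving w = (2, 3, 1, 4) via Δ²R.

1 SE-corner of the 2-cell Rothe diagram gives Ess(w):

[(2, 1, 0)]


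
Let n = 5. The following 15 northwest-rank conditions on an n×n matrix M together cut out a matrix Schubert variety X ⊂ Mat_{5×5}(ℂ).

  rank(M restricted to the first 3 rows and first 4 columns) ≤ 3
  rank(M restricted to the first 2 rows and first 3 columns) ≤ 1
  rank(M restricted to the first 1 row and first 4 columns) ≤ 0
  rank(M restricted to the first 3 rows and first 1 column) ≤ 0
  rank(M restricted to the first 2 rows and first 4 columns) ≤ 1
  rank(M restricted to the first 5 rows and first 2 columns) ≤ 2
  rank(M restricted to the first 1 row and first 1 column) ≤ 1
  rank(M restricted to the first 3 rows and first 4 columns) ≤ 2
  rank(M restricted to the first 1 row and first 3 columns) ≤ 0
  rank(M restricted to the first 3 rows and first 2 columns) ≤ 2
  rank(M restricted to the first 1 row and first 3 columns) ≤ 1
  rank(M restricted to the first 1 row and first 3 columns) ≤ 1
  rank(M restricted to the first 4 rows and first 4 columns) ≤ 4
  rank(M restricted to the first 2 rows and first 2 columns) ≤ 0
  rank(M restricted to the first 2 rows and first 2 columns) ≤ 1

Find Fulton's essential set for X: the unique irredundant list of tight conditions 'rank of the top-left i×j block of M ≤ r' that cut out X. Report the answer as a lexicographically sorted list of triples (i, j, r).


The tightest implied rank at each (i,j), from the 15 conditions:

  R[1]: 0  0  0  0  1
  R[2]: 0  0  1  1  2
  R[3]: 0  1  2  2  3
  R[4]: 1  2  3  3  4
  R[5]: 1  2  3  4  5

so w = (5, 3, 2, 1, 4).

D(w) has 7 cells with 3 SE-corners; essential set:

[(1, 4, 0), (2, 2, 0), (3, 1, 0)]


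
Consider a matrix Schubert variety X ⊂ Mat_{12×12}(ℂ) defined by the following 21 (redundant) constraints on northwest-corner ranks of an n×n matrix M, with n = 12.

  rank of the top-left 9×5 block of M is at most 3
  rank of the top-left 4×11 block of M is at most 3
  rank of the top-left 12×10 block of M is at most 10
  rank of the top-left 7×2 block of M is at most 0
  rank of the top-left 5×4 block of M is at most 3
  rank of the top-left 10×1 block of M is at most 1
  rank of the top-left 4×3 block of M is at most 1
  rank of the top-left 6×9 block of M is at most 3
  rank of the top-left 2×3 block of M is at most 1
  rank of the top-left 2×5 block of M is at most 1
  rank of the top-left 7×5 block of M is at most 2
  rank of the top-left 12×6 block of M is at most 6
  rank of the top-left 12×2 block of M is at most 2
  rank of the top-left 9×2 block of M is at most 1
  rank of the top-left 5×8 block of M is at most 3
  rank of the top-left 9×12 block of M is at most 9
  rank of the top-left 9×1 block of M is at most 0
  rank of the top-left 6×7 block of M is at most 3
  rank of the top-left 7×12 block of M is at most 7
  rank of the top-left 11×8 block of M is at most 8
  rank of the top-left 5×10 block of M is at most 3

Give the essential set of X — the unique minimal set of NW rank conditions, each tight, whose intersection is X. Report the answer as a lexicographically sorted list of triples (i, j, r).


Reconstructing r_w from the 21 given conditions:

  row 1: 0 | 0 | 1 | 1 | 1 | 1 | 1 | 1 | 1 | 1 | 1 | 1
  row 2: 0 | 0 | 1 | 1 | 1 | 2 | 2 | 2 | 2 | 2 | 2 | 2
  row 3: 0 | 0 | 1 | 2 | 2 | 3 | 3 | 3 | 3 | 3 | 3 | 3
  row 4: 0 | 0 | 1 | 2 | 2 | 3 | 3 | 3 | 3 | 3 | 3 | 4
  row 5: 0 | 0 | 1 | 2 | 2 | 3 | 3 | 3 | 3 | 3 | 4 | 5
  row 6: 0 | 0 | 1 | 2 | 2 | 3 | 3 | 3 | 3 | 4 | 5 | 6
  row 7: 0 | 0 | 1 | 2 | 2 | 3 | 4 | 4 | 4 | 5 | 6 | 7
  row 8: 0 | 1 | 2 | 3 | 3 | 4 | 5 | 5 | 5 | 6 | 7 | 8
  row 9: 0 | 1 | 2 | 3 | 3 | 4 | 5 | 6 | 6 | 7 | 8 | 9
  row 10: 1 | 2 | 3 | 4 | 4 | 5 | 6 | 7 | 7 | 8 | 9 | 10
  row 11: 1 | 2 | 3 | 4 | 5 | 6 | 7 | 8 | 8 | 9 | 10 | 11
  row 12: 1 | 2 | 3 | 4 | 5 | 6 | 7 | 8 | 9 | 10 | 11 | 12

second differences of R give the permutation w = (3, 6, 4, 12, 11, 10, 7, 2, 8, 1, 5, 9).

ℓ(w)=35; the 8 essential cells (i,j,r):

[(2, 5, 1), (4, 11, 3), (5, 10, 3), (6, 9, 3), (7, 2, 0), (7, 5, 2), (9, 1, 0), (9, 5, 3)]


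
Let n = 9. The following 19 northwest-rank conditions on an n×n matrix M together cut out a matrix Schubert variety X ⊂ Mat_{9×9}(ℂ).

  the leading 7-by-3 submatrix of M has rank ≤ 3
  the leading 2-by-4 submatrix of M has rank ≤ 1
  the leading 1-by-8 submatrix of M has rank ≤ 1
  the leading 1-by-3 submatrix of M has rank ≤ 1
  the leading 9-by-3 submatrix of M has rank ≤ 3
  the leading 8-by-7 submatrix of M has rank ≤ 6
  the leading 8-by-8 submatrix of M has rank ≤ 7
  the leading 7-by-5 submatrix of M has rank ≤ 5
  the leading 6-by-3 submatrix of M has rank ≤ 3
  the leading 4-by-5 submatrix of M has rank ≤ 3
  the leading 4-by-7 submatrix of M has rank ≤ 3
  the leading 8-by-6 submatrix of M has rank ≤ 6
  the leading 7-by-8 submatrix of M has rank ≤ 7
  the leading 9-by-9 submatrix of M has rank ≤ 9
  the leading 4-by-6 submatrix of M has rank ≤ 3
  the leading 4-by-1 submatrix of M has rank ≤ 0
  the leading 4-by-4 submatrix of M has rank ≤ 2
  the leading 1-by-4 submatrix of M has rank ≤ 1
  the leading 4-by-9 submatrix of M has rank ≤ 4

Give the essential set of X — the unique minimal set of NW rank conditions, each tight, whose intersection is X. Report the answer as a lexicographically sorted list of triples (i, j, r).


Rank table r_w(9×9) implied by the 19 constraints:

  R[1]: 0 | 1 | 1 | 1 | 1 | 1 | 1 | 1 | 1
  R[2]: 0 | 1 | 1 | 1 | 2 | 2 | 2 | 2 | 2
  R[3]: 0 | 1 | 2 | 2 | 3 | 3 | 3 | 3 | 3
  R[4]: 0 | 1 | 2 | 2 | 3 | 3 | 3 | 4 | 4
  R[5]: 1 | 2 | 3 | 3 | 4 | 4 | 4 | 5 | 5
  R[6]: 1 | 2 | 3 | 4 | 5 | 5 | 5 | 6 | 6
  R[7]: 1 | 2 | 3 | 4 | 5 | 6 | 6 | 7 | 7
  R[8]: 1 | 2 | 3 | 4 | 5 | 6 | 6 | 7 | 8
  R[9]: 1 | 2 | 3 | 4 | 5 | 6 | 7 | 8 | 9

reading off 1-entries of Δ²R: w = (2, 5, 3, 8, 1, 4, 6, 9, 7).

Fulton essential set (5 of the 10 Rothe cells):

[(2, 4, 1), (4, 1, 0), (4, 4, 2), (4, 7, 3), (8, 7, 6)]


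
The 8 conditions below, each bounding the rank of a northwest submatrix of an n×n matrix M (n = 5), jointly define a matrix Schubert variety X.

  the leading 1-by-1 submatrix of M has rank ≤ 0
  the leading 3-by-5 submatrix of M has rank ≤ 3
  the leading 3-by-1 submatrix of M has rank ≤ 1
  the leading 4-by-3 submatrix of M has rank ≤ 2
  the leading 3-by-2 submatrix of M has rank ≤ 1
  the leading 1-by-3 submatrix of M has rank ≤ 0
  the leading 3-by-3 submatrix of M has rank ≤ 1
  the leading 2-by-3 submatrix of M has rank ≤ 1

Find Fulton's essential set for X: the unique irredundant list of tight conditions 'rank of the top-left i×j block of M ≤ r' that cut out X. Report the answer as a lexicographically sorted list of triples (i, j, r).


The tightest implied rank at each (i,j), from the 8 conditions:

  0 | 0 | 0 | 1 | 1
  1 | 1 | 1 | 2 | 2
  1 | 1 | 1 | 2 | 3
  1 | 2 | 2 | 3 | 4
  1 | 2 | 3 | 4 | 5

hence w(1..5) = (4, 1, 5, 2, 3).

|D(w)|=5, |Ess(w)|=2:

[(1, 3, 0), (3, 3, 1)]


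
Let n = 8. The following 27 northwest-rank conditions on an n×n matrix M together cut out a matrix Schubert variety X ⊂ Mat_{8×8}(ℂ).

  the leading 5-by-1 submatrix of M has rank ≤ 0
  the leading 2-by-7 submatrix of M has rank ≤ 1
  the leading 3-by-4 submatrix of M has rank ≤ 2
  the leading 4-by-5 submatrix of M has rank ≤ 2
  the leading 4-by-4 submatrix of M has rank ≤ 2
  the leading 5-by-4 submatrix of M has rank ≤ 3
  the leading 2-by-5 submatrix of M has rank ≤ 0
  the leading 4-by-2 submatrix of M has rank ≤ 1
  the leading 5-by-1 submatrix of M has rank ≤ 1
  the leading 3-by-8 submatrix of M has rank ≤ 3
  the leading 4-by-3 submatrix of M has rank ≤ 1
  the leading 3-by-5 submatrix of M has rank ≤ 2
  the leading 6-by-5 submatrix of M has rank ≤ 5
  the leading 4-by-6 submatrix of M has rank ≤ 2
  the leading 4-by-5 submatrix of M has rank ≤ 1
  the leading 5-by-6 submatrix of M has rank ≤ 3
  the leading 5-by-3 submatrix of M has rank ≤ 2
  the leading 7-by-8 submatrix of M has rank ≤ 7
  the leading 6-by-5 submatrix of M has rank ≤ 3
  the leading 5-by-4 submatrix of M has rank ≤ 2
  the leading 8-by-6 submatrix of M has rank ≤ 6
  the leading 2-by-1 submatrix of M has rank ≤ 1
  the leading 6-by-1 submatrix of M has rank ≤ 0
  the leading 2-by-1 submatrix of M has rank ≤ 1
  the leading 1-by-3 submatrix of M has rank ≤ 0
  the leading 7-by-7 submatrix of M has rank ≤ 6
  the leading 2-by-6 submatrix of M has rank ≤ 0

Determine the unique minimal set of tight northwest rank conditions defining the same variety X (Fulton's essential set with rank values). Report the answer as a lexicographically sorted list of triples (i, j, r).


Computing R[i][j] = min implied NW-rank bound (n=8, 27 conditions):

  R[1]: 0 | 0 | 0 | 0 | 0 | 0 | 1 | 1
  R[2]: 0 | 0 | 0 | 0 | 0 | 0 | 1 | 2
  R[3]: 0 | 1 | 1 | 1 | 1 | 1 | 2 | 3
  R[4]: 0 | 1 | 1 | 1 | 1 | 2 | 3 | 4
  R[5]: 0 | 1 | 2 | 2 | 2 | 3 | 4 | 5
  R[6]: 0 | 1 | 2 | 3 | 3 | 4 | 5 | 6
  R[7]: 1 | 2 | 3 | 4 | 4 | 5 | 6 | 7
  R[8]: 1 | 2 | 3 | 4 | 5 | 6 | 7 | 8

reading off 1-entries of Δ²R: w = (7, 8, 2, 6, 3, 4, 1, 5).

D(w) has 19 cells with 3 SE-corners; essential set:

[(2, 6, 0), (4, 5, 1), (6, 1, 0)]


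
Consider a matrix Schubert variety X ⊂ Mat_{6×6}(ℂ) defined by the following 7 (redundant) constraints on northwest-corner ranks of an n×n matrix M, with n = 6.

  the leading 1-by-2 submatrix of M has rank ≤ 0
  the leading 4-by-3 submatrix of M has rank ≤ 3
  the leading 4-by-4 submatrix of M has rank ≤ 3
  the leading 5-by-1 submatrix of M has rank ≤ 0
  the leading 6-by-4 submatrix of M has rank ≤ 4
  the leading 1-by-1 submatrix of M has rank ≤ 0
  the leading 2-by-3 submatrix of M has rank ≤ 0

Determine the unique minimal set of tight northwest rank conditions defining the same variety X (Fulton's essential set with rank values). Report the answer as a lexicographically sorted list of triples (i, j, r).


Propagating the 7 rank bounds to every northwest block:

  row 1: 0 0 0 1 1 1
  row 2: 0 0 0 1 2 2
  row 3: 0 1 1 2 3 3
  row 4: 0 1 2 3 4 4
  row 5: 0 1 2 3 4 5
  row 6: 1 2 3 4 5 6

giving w = (4, 5, 2, 3, 6, 1) via Δ²R.

|D(w)|=9, |Ess(w)|=2:

[(2, 3, 0), (5, 1, 0)]


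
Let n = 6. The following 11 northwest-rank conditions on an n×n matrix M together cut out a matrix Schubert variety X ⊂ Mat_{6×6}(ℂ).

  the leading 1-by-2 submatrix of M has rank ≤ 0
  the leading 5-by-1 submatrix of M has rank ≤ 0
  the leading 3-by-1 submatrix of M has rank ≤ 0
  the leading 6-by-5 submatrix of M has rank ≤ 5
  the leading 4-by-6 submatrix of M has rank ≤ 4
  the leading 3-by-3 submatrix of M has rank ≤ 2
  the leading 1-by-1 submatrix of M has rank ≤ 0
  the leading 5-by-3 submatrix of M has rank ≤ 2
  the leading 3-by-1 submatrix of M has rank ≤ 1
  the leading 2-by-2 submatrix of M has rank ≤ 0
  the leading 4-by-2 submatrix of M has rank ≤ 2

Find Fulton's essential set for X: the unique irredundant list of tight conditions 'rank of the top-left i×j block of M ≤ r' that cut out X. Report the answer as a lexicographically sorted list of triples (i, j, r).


Computing R[i][j] = min implied NW-rank bound (n=6, 11 conditions):

  row 1: 0 | 0 | 1 | 1 | 1 | 1
  row 2: 0 | 0 | 1 | 2 | 2 | 2
  row 3: 0 | 1 | 2 | 3 | 3 | 3
  row 4: 0 | 1 | 2 | 3 | 4 | 4
  row 5: 0 | 1 | 2 | 3 | 4 | 5
  row 6: 1 | 2 | 3 | 4 | 5 | 6

reading off 1-entries of Δ²R: w = (3, 4, 2, 5, 6, 1).

Rothe diagram D(w) (7 cells), 2 SE-corners (essential conditions):

[(2, 2, 0), (5, 1, 0)]


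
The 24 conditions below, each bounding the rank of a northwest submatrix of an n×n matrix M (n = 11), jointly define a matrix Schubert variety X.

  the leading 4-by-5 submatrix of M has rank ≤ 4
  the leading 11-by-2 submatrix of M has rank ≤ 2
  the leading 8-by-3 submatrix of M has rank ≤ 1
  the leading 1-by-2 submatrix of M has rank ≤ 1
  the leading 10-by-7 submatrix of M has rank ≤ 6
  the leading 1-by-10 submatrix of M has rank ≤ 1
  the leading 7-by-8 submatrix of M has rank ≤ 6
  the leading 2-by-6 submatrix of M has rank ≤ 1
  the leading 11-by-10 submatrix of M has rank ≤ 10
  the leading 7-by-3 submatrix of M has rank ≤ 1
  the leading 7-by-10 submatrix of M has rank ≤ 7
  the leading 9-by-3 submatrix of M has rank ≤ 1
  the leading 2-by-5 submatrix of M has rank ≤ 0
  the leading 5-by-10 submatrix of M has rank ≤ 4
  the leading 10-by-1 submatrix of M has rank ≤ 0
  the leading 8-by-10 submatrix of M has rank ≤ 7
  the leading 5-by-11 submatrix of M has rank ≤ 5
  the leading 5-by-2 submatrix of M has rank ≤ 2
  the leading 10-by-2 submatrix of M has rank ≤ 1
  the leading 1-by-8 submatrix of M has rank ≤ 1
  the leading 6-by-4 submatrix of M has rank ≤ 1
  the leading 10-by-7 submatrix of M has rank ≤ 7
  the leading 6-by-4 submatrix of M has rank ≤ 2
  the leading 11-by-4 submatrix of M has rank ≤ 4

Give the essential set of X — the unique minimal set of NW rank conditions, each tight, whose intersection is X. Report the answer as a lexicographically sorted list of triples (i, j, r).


The tightest implied rank at each (i,j), from the 24 conditions:

  row 1: 0 | 0 | 0 | 0 | 0 | 1 | 1 | 1 | 1 | 1 | 1
  row 2: 0 | 0 | 0 | 0 | 0 | 1 | 2 | 2 | 2 | 2 | 2
  row 3: 0 | 1 | 1 | 1 | 1 | 2 | 3 | 3 | 3 | 3 | 3
  row 4: 0 | 1 | 1 | 1 | 2 | 3 | 4 | 4 | 4 | 4 | 4
  row 5: 0 | 1 | 1 | 1 | 2 | 3 | 4 | 4 | 4 | 4 | 5
  row 6: 0 | 1 | 1 | 1 | 2 | 3 | 4 | 5 | 5 | 5 | 6
  row 7: 0 | 1 | 1 | 2 | 3 | 4 | 5 | 6 | 6 | 6 | 7
  row 8: 0 | 1 | 1 | 2 | 3 | 4 | 5 | 6 | 7 | 7 | 8
  row 9: 0 | 1 | 1 | 2 | 3 | 4 | 5 | 6 | 7 | 8 | 9
  row 10: 0 | 1 | 2 | 3 | 4 | 5 | 6 | 7 | 8 | 9 | 10
  row 11: 1 | 2 | 3 | 4 | 5 | 6 | 7 | 8 | 9 | 10 | 11

second differences of R give the permutation w = (6, 7, 2, 5, 11, 8, 4, 9, 10, 3, 1).

ℓ(w)=30; the 5 essential cells (i,j,r):

[(2, 5, 0), (5, 10, 4), (6, 4, 1), (9, 3, 1), (10, 1, 0)]


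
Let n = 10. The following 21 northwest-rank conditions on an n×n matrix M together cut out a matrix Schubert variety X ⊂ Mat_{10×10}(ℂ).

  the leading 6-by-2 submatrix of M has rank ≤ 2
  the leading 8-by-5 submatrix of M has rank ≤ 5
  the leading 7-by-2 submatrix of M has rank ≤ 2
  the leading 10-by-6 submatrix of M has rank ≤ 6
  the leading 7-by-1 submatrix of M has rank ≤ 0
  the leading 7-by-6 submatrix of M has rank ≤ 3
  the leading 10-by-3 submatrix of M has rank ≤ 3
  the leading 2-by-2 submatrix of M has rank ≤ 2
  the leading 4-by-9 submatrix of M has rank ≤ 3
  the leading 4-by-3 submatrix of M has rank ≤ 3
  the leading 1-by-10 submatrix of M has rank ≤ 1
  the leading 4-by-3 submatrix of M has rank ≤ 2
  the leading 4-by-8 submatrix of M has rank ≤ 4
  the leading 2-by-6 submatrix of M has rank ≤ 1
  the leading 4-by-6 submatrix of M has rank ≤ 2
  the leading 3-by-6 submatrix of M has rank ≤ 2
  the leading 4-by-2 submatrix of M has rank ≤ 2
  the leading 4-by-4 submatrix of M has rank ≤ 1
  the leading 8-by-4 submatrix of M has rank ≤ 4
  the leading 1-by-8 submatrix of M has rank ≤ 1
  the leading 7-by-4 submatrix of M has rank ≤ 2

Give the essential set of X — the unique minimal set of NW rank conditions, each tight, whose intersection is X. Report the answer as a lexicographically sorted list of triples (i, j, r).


Computing R[i][j] = min implied NW-rank bound (n=10, 21 conditions):

  0 | 1 | 1 | 1 | 1 | 1 | 1 | 1 | 1 | 1
  0 | 1 | 1 | 1 | 1 | 1 | 2 | 2 | 2 | 2
  0 | 1 | 1 | 1 | 2 | 2 | 3 | 3 | 3 | 3
  0 | 1 | 1 | 1 | 2 | 2 | 3 | 3 | 3 | 4
  0 | 1 | 2 | 2 | 3 | 3 | 4 | 4 | 4 | 5
  0 | 1 | 2 | 2 | 3 | 3 | 4 | 5 | 5 | 6
  0 | 1 | 2 | 2 | 3 | 3 | 4 | 5 | 6 | 7
  1 | 2 | 3 | 3 | 4 | 4 | 5 | 6 | 7 | 8
  1 | 2 | 3 | 4 | 5 | 5 | 6 | 7 | 8 | 9
  1 | 2 | 3 | 4 | 5 | 6 | 7 | 8 | 9 | 10

second differences of R give the permutation w = (2, 7, 5, 10, 3, 8, 9, 1, 4, 6).

D(w) has 22 cells with 7 SE-corners; essential set:

[(2, 6, 1), (4, 4, 1), (4, 6, 2), (4, 9, 3), (7, 1, 0), (7, 4, 2), (7, 6, 3)]


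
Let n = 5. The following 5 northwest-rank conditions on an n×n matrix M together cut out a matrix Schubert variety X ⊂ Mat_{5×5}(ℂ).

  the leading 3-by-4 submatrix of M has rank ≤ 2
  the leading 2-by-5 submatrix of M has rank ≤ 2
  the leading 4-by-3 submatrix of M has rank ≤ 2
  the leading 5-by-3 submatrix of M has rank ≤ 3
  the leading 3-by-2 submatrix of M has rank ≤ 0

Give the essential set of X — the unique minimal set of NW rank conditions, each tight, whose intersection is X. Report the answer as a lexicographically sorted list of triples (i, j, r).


Reconstructing r_w from the 5 given conditions:

  0  0  1  1  1
  0  0  1  2  2
  0  0  1  2  3
  1  1  2  3  4
  1  2  3  4  5

hence w(1..5) = (3, 4, 5, 1, 2).

ℓ(w)=6; the 1 essential cell (i,j,r):

[(3, 2, 0)]


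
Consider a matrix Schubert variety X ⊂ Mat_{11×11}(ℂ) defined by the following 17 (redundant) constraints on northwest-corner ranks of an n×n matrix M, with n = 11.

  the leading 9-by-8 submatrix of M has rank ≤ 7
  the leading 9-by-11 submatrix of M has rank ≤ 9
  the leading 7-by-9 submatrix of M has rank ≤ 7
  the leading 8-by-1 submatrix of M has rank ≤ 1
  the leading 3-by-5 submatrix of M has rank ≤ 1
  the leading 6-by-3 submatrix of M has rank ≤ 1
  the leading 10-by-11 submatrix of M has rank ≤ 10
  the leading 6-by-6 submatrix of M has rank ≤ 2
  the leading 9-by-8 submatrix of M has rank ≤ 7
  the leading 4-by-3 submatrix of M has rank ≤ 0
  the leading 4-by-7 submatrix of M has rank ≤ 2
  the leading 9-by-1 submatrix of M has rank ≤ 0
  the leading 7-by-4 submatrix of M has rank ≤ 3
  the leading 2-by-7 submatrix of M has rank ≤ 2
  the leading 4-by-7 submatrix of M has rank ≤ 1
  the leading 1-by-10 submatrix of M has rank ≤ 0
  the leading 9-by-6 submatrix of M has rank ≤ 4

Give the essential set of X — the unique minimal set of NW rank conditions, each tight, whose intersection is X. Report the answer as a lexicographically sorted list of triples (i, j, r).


Propagating the 17 rank bounds to every northwest block:

  R[1]: 0 | 0 | 0 | 0 | 0 | 0 | 0 | 0 | 0 | 0 | 1
  R[2]: 0 | 0 | 0 | 1 | 1 | 1 | 1 | 1 | 1 | 1 | 2
  R[3]: 0 | 0 | 0 | 1 | 1 | 1 | 1 | 2 | 2 | 2 | 3
  R[4]: 0 | 0 | 0 | 1 | 1 | 1 | 1 | 2 | 3 | 3 | 4
  R[5]: 0 | 1 | 1 | 2 | 2 | 2 | 2 | 3 | 4 | 4 | 5
  R[6]: 0 | 1 | 1 | 2 | 2 | 2 | 3 | 4 | 5 | 5 | 6
  R[7]: 0 | 1 | 2 | 3 | 3 | 3 | 4 | 5 | 6 | 6 | 7
  R[8]: 0 | 1 | 2 | 3 | 4 | 4 | 5 | 6 | 7 | 7 | 8
  R[9]: 0 | 1 | 2 | 3 | 4 | 4 | 5 | 6 | 7 | 8 | 9
  R[10]: 1 | 2 | 3 | 4 | 5 | 5 | 6 | 7 | 8 | 9 | 10
  R[11]: 1 | 2 | 3 | 4 | 5 | 6 | 7 | 8 | 9 | 10 | 11

second differences of R give the permutation w = (11, 4, 8, 9, 2, 7, 3, 5, 10, 1, 6).

ℓ(w)=34; the 7 essential cells (i,j,r):

[(1, 10, 0), (4, 3, 0), (4, 7, 1), (6, 3, 1), (6, 6, 2), (9, 1, 0), (9, 6, 4)]


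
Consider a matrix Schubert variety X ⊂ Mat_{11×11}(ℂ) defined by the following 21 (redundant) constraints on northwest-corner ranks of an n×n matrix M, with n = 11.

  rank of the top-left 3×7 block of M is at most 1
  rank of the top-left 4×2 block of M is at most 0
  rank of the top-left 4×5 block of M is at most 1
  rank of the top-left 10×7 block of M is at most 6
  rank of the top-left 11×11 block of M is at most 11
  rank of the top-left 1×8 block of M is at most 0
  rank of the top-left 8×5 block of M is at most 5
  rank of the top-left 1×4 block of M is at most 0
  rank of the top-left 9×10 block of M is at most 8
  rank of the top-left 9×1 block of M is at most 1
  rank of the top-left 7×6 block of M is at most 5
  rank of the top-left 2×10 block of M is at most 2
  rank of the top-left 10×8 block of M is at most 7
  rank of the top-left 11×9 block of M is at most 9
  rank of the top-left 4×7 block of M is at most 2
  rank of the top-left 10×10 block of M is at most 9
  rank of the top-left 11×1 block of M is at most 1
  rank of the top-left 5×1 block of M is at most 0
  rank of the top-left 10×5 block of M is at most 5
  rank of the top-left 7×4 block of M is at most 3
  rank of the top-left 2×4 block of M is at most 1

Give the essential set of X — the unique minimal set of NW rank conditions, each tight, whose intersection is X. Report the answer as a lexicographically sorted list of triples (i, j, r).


Reconstructing r_w from the 21 given conditions:

  0, 0, 0, 0, 0, 0, 0, 0, 1, 1, 1
  0, 0, 1, 1, 1, 1, 1, 1, 2, 2, 2
  0, 0, 1, 1, 1, 1, 1, 2, 3, 3, 3
  0, 0, 1, 1, 1, 2, 2, 3, 4, 4, 4
  0, 1, 2, 2, 2, 3, 3, 4, 5, 5, 5
  1, 2, 3, 3, 3, 4, 4, 5, 6, 6, 6
  1, 2, 3, 3, 4, 5, 5, 6, 7, 7, 7
  1, 2, 3, 4, 5, 6, 6, 7, 8, 8, 8
  1, 2, 3, 4, 5, 6, 6, 7, 8, 8, 9
  1, 2, 3, 4, 5, 6, 6, 7, 8, 9, 10
  1, 2, 3, 4, 5, 6, 7, 8, 9, 10, 11

the unique w with this rank table is (9, 3, 8, 6, 2, 1, 5, 4, 11, 10, 7).

ℓ(w)=25; the 8 essential cells (i,j,r):

[(1, 8, 0), (3, 7, 1), (4, 2, 0), (4, 5, 1), (5, 1, 0), (7, 4, 3), (9, 10, 8), (10, 7, 6)]


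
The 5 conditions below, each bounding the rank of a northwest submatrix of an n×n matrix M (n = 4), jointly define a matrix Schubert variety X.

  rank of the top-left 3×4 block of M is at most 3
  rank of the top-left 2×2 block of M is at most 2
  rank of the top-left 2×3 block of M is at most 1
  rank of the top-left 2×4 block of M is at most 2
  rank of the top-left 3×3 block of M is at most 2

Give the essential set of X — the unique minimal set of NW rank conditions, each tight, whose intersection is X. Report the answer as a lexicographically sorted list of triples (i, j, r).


Reconstructing r_w from the 5 given conditions:

  row 1: 1  1  1  1
  row 2: 1  1  1  2
  row 3: 1  2  2  3
  row 4: 1  2  3  4

so w = (1, 4, 2, 3).

Fulton essential set (1 of the 2 Rothe cells):

[(2, 3, 1)]


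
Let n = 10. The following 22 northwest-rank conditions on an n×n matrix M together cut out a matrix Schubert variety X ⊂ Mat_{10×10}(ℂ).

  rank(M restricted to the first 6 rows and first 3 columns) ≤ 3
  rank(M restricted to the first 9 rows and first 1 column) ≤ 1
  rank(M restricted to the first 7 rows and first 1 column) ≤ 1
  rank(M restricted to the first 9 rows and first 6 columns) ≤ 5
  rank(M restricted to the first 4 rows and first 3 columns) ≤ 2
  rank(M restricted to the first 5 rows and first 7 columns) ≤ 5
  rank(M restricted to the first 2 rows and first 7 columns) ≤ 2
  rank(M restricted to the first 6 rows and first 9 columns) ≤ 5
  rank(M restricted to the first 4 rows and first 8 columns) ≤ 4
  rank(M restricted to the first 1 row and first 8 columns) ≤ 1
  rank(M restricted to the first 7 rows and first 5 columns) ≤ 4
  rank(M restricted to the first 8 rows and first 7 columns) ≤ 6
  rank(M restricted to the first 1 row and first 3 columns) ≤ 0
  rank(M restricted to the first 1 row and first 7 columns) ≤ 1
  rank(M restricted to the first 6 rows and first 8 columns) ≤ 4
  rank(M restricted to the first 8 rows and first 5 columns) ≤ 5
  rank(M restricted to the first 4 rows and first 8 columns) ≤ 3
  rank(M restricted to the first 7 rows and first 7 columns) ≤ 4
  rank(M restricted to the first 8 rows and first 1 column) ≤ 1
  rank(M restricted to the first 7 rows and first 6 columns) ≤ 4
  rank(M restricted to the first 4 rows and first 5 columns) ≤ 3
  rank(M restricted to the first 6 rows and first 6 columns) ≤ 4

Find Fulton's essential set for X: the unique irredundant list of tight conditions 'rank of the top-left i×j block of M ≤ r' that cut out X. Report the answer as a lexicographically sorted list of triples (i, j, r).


Recovering R(i,j) via the rank-extension bound from the 22 conditions:

  row 1: 0 0 0 1 1 1 1 1 1 1
  row 2: 1 1 1 2 2 2 2 2 2 2
  row 3: 1 2 2 3 3 3 3 3 3 3
  row 4: 1 2 2 3 3 3 3 3 4 4
  row 5: 1 2 3 4 4 4 4 4 5 5
  row 6: 1 2 3 4 4 4 4 4 5 6
  row 7: 1 2 3 4 4 4 4 5 6 7
  row 8: 1 2 3 4 5 5 5 6 7 8
  row 9: 1 2 3 4 5 5 6 7 8 9
  row 10: 1 2 3 4 5 6 7 8 9 10

hence w(1..10) = (4, 1, 2, 9, 3, 10, 8, 5, 7, 6).

|D(w)|=16, |Ess(w)|=6:

[(1, 3, 0), (4, 3, 2), (4, 8, 3), (6, 8, 4), (7, 7, 4), (9, 6, 5)]


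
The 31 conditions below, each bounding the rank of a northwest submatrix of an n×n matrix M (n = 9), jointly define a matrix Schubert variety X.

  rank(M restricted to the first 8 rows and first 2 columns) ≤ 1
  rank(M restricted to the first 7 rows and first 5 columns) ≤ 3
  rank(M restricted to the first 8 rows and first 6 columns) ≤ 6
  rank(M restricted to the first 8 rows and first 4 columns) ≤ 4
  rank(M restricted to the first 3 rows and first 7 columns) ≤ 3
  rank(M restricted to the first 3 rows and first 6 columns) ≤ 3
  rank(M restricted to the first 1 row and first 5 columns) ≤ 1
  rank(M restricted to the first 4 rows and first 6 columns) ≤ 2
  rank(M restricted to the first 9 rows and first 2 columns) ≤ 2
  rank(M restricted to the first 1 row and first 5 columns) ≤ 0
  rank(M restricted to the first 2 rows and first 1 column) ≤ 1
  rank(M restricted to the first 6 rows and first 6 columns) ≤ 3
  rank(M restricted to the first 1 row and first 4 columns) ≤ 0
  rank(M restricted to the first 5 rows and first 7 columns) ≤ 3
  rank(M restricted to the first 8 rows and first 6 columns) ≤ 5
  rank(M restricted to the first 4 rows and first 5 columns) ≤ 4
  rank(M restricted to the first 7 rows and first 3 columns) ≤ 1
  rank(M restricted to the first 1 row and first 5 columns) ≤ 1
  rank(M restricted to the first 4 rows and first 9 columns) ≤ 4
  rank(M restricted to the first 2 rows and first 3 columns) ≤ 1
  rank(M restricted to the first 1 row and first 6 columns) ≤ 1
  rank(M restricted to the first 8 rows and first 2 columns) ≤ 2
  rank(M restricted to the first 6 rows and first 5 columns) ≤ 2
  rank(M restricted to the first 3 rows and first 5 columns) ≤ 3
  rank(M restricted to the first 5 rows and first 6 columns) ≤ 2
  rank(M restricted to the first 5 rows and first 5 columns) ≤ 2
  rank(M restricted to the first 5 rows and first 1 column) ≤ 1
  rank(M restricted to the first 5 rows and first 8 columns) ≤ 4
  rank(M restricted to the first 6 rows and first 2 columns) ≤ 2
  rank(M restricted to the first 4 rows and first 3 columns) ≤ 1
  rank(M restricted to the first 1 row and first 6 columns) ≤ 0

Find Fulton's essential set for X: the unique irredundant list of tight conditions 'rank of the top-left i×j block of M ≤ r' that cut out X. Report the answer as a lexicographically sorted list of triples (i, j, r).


The tightest implied rank at each (i,j), from the 31 conditions:

  0  0  0  0  0  0  1  1  1
  1  1  1  1  1  1  2  2  2
  1  1  1  2  2  2  3  3  3
  1  1  1  2  2  2  3  4  4
  1  1  1  2  2  2  3  4  5
  1  1  1  2  2  3  4  5  6
  1  1  1  2  3  4  5  6  7
  1  1  2  3  4  5  6  7  8
  1  2  3  4  5  6  7  8  9

the unique w with this rank table is (7, 1, 4, 8, 9, 6, 5, 3, 2).

ℓ(w)=22; the 5 essential cells (i,j,r):

[(1, 6, 0), (5, 6, 2), (6, 5, 2), (7, 3, 1), (8, 2, 1)]


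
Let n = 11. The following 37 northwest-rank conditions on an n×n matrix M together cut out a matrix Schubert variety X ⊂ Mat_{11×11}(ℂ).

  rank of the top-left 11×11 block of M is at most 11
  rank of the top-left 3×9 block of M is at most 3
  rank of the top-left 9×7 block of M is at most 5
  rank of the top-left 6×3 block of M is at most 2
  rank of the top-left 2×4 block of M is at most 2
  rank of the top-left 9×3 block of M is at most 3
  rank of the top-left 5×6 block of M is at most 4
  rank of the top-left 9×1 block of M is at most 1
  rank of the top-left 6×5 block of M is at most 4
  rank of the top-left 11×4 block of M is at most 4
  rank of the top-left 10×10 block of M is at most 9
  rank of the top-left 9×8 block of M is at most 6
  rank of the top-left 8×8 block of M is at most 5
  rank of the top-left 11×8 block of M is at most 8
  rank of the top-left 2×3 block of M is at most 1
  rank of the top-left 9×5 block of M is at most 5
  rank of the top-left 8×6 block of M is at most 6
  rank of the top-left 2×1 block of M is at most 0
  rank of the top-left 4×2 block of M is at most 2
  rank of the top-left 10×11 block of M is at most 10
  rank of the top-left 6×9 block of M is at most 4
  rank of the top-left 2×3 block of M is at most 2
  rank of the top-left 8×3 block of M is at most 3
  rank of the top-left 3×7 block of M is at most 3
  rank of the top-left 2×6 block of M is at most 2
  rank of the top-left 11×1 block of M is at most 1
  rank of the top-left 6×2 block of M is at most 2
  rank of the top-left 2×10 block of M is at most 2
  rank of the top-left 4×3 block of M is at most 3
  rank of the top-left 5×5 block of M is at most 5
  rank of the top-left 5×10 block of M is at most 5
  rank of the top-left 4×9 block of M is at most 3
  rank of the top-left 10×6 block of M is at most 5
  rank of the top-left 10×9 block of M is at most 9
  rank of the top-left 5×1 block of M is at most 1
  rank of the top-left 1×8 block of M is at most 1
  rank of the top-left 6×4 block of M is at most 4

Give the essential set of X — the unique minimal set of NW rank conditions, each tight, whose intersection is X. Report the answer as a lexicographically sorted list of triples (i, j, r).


Recovering R(i,j) via the rank-extension bound from the 37 conditions:

  R[1]: 0 1 1 1 1 1 1 1 1 1 1
  R[2]: 0 1 1 2 2 2 2 2 2 2 2
  R[3]: 1 2 2 3 3 3 3 3 3 3 3
  R[4]: 1 2 2 3 3 3 3 3 3 4 4
  R[5]: 1 2 2 3 4 4 4 4 4 5 5
  R[6]: 1 2 2 3 4 4 4 4 4 5 6
  R[7]: 1 2 3 4 5 5 5 5 5 6 7
  R[8]: 1 2 3 4 5 5 5 5 6 7 8
  R[9]: 1 2 3 4 5 5 5 6 7 8 9
  R[10]: 1 2 3 4 5 5 6 7 8 9 10
  R[11]: 1 2 3 4 5 6 7 8 9 10 11

so w = (2, 4, 1, 10, 5, 11, 3, 9, 8, 7, 6).

Rothe diagram D(w) (21 cells), 8 SE-corners (essential conditions):

[(2, 1, 0), (2, 3, 1), (4, 9, 3), (6, 3, 2), (6, 9, 4), (8, 8, 5), (9, 7, 5), (10, 6, 5)]
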